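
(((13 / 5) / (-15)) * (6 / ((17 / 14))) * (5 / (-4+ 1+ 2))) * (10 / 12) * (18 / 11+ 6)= 27.25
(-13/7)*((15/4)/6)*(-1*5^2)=1625/56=29.02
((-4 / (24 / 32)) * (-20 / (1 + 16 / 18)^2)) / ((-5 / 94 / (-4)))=649728 / 289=2248.19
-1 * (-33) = 33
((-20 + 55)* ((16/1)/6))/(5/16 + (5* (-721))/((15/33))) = -4480/380673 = -0.01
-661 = -661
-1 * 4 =-4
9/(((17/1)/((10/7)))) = 90/119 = 0.76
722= 722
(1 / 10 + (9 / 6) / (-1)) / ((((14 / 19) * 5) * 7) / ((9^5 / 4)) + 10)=-7853517 / 56106350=-0.14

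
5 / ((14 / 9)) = 45 / 14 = 3.21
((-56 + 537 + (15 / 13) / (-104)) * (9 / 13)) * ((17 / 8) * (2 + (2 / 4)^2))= 895458969 / 562432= 1592.12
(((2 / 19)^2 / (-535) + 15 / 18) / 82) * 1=0.01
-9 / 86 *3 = -27 / 86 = -0.31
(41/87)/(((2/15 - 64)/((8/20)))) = -41/13891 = -0.00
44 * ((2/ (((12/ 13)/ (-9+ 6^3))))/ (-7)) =-19734/ 7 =-2819.14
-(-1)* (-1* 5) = -5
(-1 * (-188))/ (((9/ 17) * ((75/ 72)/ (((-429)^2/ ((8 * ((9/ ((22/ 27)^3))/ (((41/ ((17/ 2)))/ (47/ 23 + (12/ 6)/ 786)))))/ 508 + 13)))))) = 131013136351924404864/ 27378203131075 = 4785308.07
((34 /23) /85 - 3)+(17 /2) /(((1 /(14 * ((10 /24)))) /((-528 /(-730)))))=276031 /8395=32.88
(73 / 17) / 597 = 73 / 10149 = 0.01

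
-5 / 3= -1.67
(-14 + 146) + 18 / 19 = 132.95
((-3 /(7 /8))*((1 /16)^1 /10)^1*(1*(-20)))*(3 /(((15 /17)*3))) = 17 /35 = 0.49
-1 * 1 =-1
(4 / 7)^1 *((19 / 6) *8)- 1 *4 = 220 / 21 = 10.48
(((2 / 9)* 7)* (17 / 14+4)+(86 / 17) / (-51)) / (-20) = -20839 / 52020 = -0.40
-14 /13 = -1.08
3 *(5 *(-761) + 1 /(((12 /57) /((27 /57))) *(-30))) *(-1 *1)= 11415.22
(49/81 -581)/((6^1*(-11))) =23506/2673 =8.79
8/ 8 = 1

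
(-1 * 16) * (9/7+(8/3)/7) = -80/3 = -26.67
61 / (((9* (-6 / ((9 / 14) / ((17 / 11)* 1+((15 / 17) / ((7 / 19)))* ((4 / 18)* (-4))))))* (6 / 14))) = 2.90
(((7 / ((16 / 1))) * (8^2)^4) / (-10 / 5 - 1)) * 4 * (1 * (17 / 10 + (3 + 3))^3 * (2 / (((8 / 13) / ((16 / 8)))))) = -10890642194432 / 375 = -29041712518.49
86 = 86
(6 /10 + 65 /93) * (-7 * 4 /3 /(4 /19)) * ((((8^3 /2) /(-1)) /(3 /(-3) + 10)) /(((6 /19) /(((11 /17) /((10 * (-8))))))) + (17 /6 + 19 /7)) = -1157084914 /3201525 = -361.42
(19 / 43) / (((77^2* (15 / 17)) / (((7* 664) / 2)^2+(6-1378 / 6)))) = 5233329011 / 11472615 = 456.16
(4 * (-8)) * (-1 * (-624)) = -19968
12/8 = 3/2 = 1.50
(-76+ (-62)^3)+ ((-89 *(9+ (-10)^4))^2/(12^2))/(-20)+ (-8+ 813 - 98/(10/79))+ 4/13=-10324768161901/37440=-275768380.39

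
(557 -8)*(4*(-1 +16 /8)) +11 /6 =13187 /6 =2197.83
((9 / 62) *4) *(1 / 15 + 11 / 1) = 996 / 155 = 6.43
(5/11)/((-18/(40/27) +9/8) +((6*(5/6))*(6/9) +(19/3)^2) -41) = -1800/33979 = -0.05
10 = 10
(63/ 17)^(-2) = 289/ 3969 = 0.07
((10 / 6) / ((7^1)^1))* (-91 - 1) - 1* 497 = -10897 / 21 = -518.90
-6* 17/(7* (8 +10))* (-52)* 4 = 3536/21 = 168.38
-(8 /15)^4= -4096 /50625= -0.08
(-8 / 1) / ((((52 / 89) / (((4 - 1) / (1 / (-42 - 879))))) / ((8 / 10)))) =1967256 / 65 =30265.48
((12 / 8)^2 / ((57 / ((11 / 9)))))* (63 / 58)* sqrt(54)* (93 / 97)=64449* sqrt(6) / 427576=0.37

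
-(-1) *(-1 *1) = -1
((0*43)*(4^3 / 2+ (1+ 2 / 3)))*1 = 0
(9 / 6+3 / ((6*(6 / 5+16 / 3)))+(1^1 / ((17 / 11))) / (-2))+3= 14171 / 3332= 4.25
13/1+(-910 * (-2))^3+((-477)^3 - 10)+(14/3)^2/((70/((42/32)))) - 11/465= 7340845471277/1240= 5920036670.38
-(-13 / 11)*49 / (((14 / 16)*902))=364 / 4961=0.07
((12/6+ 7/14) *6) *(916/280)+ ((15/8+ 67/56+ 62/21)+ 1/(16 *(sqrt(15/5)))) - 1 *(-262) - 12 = sqrt(3)/48+ 6407/21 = 305.13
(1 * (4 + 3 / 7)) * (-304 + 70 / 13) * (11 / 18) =-220627 / 273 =-808.16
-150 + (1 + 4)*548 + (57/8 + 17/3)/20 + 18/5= 249047/96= 2594.24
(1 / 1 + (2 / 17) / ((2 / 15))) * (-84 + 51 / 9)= -7520 / 51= -147.45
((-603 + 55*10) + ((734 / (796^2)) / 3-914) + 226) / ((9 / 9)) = -704263817 / 950424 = -741.00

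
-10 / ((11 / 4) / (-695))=27800 / 11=2527.27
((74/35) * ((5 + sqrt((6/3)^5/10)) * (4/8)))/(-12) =-37/84-37 * sqrt(5)/525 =-0.60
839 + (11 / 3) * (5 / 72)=181279 / 216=839.25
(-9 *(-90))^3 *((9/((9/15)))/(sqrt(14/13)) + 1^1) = 531441000 + 3985807500 *sqrt(182)/7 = 8213081422.87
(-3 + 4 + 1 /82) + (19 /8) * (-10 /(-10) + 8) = 7343 /328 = 22.39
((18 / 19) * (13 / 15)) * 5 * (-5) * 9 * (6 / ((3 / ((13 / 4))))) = -1200.79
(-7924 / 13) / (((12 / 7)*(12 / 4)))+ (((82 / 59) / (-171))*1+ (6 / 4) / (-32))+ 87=-31.58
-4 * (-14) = 56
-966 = -966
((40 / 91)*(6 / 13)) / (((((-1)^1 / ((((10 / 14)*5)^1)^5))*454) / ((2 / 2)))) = -1171875000 / 4513368587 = -0.26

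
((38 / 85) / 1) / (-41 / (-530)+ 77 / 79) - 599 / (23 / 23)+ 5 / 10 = -895716677 / 1497666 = -598.08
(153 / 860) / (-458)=-153 / 393880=-0.00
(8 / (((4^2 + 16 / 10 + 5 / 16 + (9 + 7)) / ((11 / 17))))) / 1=7040 / 46121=0.15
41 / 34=1.21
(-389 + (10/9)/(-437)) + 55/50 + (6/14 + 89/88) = -4681468901/12113640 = -386.46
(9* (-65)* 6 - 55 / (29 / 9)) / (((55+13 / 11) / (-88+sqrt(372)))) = 4313.75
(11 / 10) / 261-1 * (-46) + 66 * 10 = 1842671 / 2610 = 706.00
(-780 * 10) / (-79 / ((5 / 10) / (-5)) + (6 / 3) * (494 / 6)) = -2925 / 358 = -8.17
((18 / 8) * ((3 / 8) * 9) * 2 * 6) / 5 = 729 / 40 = 18.22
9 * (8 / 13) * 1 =72 / 13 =5.54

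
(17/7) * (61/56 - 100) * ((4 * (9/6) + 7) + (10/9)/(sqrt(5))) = -1224119/392 - 94163 * sqrt(5)/1764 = -3242.11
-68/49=-1.39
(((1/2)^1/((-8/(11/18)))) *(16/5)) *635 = -1397/18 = -77.61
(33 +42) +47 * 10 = 545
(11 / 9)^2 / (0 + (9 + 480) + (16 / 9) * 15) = 121 / 41769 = 0.00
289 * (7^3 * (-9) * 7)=-6245001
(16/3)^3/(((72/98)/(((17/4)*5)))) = 1066240/243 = 4387.82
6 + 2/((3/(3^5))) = 168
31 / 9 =3.44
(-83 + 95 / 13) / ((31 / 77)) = -188.01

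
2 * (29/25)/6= 29/75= 0.39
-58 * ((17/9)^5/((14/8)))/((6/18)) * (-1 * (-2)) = -658813648/137781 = -4781.60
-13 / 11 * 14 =-182 / 11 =-16.55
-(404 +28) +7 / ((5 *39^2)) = -432.00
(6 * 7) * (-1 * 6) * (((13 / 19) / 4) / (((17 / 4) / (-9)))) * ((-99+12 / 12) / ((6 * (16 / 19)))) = -120393 / 68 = -1770.49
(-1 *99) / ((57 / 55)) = -1815 / 19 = -95.53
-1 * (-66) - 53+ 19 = 32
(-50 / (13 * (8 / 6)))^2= 5625 / 676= 8.32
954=954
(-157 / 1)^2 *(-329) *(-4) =32438084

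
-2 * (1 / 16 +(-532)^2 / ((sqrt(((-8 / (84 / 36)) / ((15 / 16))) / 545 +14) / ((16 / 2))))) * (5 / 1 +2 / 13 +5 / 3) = -8256584.12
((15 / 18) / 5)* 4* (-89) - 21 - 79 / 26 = -6503 / 78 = -83.37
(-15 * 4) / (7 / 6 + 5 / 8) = -1440 / 43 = -33.49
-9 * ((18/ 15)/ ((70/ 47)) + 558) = -880119/ 175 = -5029.25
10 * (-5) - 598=-648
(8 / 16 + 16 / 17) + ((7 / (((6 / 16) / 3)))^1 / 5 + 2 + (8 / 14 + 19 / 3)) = 76919 / 3570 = 21.55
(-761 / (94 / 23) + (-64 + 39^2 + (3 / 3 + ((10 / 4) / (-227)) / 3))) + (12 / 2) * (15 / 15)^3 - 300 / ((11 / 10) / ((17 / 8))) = 245837324 / 352077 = 698.25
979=979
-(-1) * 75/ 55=1.36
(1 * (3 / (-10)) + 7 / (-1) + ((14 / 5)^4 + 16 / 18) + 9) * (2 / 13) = 720613 / 73125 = 9.85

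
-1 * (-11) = 11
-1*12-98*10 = -992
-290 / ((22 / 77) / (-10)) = 10150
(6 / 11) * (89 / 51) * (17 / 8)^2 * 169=255697 / 352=726.41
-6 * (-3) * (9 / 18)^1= 9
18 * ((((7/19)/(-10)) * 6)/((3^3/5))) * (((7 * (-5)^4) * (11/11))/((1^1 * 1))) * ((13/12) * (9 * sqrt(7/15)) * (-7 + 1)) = 238875 * sqrt(105)/19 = 128828.44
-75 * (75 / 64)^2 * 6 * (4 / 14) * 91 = -16453125 / 1024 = -16067.50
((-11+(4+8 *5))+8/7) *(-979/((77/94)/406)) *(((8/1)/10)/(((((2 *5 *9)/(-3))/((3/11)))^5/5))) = 0.00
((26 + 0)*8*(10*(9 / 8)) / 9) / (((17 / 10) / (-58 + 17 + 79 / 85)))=-1771120 / 289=-6128.44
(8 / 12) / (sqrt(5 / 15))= 1.15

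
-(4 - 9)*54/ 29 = 270/ 29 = 9.31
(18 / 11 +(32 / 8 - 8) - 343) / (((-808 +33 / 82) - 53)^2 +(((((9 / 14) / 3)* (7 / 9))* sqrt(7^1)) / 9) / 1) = -92736874158512338044 / 198873110605525421030911 +2318774264424* sqrt(7) / 198873110605525421030911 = -0.00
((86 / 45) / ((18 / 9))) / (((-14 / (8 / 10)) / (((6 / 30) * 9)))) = -86 / 875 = -0.10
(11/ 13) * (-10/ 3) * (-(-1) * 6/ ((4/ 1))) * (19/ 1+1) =-1100/ 13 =-84.62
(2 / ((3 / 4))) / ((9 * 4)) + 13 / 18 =43 / 54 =0.80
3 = 3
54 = 54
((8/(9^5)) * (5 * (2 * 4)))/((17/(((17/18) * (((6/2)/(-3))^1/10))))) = -16/531441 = -0.00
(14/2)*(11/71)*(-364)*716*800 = -16054438400/71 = -226118850.70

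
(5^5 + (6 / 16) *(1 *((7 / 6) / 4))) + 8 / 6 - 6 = 599125 / 192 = 3120.44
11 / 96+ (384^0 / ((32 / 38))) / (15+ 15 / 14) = 1357 / 7200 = 0.19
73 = 73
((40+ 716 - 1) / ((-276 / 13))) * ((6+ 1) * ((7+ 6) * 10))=-4465825 / 138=-32361.05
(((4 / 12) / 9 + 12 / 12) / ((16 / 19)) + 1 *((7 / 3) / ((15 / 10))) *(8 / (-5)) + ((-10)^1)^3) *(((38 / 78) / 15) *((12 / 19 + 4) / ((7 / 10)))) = -23789876 / 110565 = -215.17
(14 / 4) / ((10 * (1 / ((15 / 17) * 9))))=2.78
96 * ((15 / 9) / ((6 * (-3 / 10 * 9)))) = -800 / 81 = -9.88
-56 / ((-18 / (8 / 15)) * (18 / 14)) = 1568 / 1215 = 1.29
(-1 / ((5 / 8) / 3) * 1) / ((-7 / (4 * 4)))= 384 / 35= 10.97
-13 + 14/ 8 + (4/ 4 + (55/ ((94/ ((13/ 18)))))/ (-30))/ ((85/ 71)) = -8997211/ 862920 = -10.43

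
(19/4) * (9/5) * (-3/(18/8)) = -57/5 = -11.40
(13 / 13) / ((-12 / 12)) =-1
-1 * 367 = -367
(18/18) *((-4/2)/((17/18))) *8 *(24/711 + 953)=-21683424/1343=-16145.51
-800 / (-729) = 1.10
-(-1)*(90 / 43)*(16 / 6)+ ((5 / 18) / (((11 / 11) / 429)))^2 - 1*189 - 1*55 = 21613603 / 1548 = 13962.28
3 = 3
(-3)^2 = 9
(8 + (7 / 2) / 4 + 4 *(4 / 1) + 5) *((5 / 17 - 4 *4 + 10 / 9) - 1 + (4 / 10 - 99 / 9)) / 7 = -4789321 / 42840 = -111.80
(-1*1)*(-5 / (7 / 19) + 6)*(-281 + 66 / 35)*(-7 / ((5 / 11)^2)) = 62648597 / 875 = 71598.40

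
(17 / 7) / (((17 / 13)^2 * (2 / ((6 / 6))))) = 169 / 238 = 0.71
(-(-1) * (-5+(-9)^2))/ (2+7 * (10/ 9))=171/ 22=7.77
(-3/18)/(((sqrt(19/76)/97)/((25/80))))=-10.10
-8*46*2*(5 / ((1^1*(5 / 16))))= -11776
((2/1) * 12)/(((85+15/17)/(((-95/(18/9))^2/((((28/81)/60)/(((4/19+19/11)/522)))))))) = 264900375/652036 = 406.27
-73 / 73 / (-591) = 1 / 591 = 0.00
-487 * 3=-1461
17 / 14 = 1.21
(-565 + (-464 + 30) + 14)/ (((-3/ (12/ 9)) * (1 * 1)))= 3940/ 9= 437.78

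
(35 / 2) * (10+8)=315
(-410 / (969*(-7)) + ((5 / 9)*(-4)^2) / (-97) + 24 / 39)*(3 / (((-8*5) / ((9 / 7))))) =-22485621 / 399156940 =-0.06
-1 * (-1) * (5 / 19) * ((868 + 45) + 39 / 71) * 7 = 2270170 / 1349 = 1682.85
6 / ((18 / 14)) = 14 / 3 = 4.67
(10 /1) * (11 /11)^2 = 10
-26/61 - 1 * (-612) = 611.57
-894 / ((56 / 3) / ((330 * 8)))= -885060 / 7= -126437.14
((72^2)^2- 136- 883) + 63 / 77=295601216 / 11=26872837.82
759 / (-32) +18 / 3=-567 / 32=-17.72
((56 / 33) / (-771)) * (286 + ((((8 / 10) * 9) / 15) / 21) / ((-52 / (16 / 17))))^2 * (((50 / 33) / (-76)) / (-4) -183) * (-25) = -16043170677575677124 / 19478720000025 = -823625.51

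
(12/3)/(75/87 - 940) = -116/27235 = -0.00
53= 53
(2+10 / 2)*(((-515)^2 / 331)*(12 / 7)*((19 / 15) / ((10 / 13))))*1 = 5240846 / 331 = 15833.37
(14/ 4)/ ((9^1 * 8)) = 7/ 144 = 0.05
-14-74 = -88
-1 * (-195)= 195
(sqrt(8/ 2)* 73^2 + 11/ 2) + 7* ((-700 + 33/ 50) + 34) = 150153/ 25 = 6006.12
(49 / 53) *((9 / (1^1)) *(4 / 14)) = 2.38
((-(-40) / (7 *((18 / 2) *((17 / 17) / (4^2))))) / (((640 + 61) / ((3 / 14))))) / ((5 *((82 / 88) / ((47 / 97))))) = 132352 / 409817919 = 0.00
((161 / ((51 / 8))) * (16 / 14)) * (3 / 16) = 5.41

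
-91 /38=-2.39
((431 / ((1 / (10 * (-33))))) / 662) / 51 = -23705 / 5627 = -4.21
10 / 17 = 0.59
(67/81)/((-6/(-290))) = 9715/243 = 39.98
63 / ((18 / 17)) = 119 / 2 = 59.50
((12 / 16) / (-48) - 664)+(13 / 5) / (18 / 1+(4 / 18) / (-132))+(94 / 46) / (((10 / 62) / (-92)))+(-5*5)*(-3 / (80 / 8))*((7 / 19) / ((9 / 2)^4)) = -1829.46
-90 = -90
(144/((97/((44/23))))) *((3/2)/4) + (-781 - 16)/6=-1763851/13386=-131.77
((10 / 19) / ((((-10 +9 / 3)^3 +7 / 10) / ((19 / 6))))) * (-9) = 0.04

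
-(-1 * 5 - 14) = 19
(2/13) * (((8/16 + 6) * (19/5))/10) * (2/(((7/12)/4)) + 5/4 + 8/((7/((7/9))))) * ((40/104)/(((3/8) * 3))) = 15181/7371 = 2.06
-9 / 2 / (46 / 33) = -297 / 92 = -3.23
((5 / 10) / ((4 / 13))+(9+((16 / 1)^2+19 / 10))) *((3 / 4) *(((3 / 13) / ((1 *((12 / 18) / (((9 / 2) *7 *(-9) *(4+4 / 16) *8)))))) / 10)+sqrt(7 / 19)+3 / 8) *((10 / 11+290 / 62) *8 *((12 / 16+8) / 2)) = -13087244.40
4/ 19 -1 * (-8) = 8.21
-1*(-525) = 525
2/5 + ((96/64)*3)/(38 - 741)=2767/7030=0.39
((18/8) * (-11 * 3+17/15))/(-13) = 5.52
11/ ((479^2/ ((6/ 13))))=66/ 2982733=0.00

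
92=92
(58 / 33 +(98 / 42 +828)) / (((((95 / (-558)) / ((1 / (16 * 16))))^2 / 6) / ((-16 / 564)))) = -712478673 / 9555814400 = -0.07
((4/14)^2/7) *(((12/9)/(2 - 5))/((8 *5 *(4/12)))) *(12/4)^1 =-2/1715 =-0.00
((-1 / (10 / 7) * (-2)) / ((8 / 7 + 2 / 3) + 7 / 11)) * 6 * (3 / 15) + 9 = 136827 / 14125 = 9.69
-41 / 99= -0.41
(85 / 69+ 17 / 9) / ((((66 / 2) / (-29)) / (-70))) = 1311380 / 6831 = 191.97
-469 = -469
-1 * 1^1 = -1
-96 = -96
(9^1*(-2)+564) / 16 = 273 / 8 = 34.12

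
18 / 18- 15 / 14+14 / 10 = 1.33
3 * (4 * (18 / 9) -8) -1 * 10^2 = -100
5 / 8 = 0.62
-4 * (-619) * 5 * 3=37140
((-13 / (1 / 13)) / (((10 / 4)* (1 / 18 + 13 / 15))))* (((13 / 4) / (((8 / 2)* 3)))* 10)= -198.52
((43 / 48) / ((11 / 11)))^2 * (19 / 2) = 35131 / 4608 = 7.62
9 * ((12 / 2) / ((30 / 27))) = 243 / 5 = 48.60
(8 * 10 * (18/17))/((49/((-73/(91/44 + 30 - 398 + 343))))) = 4625280/840497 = 5.50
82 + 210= 292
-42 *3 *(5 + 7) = -1512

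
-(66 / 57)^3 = -1.55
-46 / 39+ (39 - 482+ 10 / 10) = -443.18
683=683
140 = 140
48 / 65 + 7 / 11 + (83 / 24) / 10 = 59053 / 34320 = 1.72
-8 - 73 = -81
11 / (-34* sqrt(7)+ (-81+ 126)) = -374* sqrt(7) / 6067 - 495 / 6067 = -0.24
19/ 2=9.50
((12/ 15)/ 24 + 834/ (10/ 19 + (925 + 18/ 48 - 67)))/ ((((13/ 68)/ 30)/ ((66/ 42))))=2942327564/ 11880323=247.66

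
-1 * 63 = -63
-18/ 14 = -9/ 7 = -1.29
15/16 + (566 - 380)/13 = 3171/208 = 15.25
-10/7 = -1.43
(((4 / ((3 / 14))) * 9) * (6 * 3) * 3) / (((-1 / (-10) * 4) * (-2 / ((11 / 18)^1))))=-6930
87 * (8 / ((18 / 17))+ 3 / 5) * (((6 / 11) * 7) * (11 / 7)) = 21286 / 5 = 4257.20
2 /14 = 1 /7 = 0.14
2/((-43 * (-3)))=2/129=0.02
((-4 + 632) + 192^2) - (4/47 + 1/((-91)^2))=14592115673/389207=37491.91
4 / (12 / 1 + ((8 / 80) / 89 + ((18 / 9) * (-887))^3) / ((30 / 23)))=-106800 / 114282225186857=-0.00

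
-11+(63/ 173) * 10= -1273/ 173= -7.36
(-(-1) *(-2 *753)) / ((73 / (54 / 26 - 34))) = 624990 / 949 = 658.58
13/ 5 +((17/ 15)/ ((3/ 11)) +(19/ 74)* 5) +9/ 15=28769/ 3330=8.64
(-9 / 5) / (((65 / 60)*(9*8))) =-3 / 130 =-0.02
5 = 5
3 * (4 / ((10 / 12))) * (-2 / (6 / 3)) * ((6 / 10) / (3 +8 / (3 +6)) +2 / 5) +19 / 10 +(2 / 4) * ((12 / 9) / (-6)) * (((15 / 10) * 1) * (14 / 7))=-33679 / 5250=-6.42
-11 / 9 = -1.22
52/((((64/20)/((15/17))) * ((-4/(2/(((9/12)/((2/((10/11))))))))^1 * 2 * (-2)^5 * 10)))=143/4352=0.03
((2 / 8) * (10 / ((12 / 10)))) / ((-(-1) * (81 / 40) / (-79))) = -81.28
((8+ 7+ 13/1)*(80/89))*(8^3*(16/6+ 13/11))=49592.70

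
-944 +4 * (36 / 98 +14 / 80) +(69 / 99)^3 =-16578855859 / 17609130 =-941.49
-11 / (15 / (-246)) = 902 / 5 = 180.40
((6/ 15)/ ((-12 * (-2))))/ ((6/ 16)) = 2/ 45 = 0.04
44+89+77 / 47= 134.64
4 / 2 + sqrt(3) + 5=sqrt(3) + 7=8.73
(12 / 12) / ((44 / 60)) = 15 / 11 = 1.36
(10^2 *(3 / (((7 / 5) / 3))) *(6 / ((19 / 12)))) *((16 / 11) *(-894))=-4634496000 / 1463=-3167803.14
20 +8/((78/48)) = 324/13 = 24.92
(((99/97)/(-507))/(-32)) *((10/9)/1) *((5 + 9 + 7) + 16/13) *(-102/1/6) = -270215/10229232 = -0.03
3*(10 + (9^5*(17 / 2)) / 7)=3011919 / 14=215137.07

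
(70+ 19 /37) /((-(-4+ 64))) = -2609 /2220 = -1.18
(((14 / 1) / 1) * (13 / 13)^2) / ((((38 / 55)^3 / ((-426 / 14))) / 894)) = -15840730125 / 13718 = -1154740.50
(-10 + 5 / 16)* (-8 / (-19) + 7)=-21855 / 304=-71.89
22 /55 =2 /5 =0.40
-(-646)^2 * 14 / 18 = -2921212 / 9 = -324579.11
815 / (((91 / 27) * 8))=22005 / 728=30.23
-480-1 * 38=-518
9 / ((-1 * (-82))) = 9 / 82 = 0.11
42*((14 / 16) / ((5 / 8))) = 294 / 5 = 58.80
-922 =-922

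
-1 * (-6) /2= 3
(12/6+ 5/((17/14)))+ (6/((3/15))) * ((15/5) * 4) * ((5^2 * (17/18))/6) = 72562/51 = 1422.78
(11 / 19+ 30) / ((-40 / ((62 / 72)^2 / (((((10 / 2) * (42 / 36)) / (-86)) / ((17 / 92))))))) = 58306753 / 37756800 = 1.54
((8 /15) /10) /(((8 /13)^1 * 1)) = 13 /150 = 0.09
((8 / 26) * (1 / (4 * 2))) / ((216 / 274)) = 137 / 2808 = 0.05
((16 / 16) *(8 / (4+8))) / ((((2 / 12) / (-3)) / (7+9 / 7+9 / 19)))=-13980 / 133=-105.11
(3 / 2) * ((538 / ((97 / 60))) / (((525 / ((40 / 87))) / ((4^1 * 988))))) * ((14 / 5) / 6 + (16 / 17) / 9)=14866222592 / 15063615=986.90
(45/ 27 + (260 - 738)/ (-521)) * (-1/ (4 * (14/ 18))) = -1731/ 2084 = -0.83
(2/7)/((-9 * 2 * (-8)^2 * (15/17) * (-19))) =17/1149120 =0.00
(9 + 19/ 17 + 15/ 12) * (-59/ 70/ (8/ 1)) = -45607/ 38080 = -1.20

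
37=37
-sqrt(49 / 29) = -7 * sqrt(29) / 29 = -1.30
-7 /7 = -1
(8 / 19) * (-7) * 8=-448 / 19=-23.58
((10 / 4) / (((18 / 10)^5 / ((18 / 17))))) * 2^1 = 31250 / 111537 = 0.28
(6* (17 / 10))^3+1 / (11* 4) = 5836769 / 5500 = 1061.23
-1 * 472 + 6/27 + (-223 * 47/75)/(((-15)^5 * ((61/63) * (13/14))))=-2367475691612/5018203125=-471.78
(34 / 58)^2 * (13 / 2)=3757 / 1682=2.23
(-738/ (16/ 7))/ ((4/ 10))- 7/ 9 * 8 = -117131/ 144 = -813.41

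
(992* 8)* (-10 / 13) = -79360 / 13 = -6104.62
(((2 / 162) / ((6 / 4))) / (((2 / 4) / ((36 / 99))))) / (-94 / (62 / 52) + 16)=-124 / 1301751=-0.00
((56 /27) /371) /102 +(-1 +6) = 364909 /72981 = 5.00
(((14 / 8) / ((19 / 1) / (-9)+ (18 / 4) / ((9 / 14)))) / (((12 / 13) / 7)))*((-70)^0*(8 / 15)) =637 / 440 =1.45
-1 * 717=-717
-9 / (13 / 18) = -162 / 13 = -12.46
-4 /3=-1.33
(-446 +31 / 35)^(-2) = 1225 / 242705241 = 0.00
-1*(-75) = 75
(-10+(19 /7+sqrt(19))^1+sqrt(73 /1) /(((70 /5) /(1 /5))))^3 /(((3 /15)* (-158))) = -(-510+sqrt(73)+70* sqrt(19))^3 /10838800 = 0.70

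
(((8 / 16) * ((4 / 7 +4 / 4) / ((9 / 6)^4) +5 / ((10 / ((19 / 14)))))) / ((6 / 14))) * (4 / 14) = 2243 / 6804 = 0.33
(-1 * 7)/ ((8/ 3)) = -21/ 8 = -2.62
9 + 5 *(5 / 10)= 23 / 2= 11.50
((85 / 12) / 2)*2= 85 / 12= 7.08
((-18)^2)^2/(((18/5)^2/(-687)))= -5564700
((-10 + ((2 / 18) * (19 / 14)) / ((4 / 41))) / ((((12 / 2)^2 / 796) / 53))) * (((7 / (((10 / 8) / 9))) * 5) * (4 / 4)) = -44940767 / 18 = -2496709.28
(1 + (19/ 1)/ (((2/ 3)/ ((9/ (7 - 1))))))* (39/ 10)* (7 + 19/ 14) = 22815/ 16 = 1425.94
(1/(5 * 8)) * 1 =1/40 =0.02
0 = 0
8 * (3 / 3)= 8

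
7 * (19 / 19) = 7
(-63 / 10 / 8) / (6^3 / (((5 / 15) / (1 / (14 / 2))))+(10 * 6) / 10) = -147 / 18400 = -0.01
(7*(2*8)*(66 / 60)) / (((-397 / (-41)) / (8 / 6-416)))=-31418464 / 5955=-5275.98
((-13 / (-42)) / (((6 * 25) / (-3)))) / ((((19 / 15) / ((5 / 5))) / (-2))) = 13 / 1330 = 0.01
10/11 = 0.91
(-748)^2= 559504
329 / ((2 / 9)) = 2961 / 2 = 1480.50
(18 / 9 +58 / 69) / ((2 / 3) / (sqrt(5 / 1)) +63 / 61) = 11298420 / 3765583-1458632 * sqrt(5) / 3765583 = 2.13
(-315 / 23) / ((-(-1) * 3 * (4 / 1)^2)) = -105 / 368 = -0.29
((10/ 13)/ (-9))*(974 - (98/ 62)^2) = -9336130/ 112437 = -83.03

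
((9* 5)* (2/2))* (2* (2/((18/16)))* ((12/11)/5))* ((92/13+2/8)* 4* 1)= 146304/143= 1023.10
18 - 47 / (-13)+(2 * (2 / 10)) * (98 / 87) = 124783 / 5655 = 22.07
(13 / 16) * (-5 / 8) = -65 / 128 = -0.51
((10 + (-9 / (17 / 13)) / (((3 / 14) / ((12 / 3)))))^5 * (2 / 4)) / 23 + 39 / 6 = -33135789720160581 / 65313422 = -507335073.03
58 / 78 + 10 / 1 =10.74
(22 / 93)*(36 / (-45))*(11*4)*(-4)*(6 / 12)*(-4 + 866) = 6675328 / 465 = 14355.54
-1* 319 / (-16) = 319 / 16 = 19.94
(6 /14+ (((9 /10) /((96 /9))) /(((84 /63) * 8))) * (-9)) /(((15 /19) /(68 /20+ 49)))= 21253571 /896000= 23.72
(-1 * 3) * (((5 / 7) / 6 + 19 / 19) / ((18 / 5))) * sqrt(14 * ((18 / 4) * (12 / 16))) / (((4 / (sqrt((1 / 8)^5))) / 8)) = -235 * sqrt(42) / 21504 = -0.07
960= 960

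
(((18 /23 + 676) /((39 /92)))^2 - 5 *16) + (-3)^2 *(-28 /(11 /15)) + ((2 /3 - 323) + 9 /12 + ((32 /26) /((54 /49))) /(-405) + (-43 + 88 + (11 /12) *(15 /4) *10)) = 414399781360957 /162625320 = 2548187.34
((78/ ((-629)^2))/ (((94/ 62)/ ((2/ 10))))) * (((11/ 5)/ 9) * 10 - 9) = -47554/ 278926905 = -0.00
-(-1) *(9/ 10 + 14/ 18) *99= 1661/ 10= 166.10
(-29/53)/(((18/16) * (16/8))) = -116/477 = -0.24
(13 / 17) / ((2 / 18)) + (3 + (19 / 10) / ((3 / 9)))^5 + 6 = 84753456519 / 1700000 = 49854.97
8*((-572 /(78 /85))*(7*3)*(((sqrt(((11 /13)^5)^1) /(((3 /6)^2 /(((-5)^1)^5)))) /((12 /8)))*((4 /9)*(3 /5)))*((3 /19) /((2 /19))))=229896156.68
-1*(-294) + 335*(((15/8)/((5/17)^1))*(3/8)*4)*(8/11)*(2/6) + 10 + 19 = 24191/22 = 1099.59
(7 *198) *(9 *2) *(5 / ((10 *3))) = 4158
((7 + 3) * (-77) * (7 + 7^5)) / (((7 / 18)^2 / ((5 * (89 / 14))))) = -19047619800 / 7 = -2721088542.86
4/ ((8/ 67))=67/ 2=33.50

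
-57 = -57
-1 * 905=-905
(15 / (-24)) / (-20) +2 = 65 / 32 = 2.03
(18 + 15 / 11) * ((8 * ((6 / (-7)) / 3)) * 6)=-20448 / 77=-265.56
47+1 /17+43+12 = 1735 /17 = 102.06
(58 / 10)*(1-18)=-493 / 5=-98.60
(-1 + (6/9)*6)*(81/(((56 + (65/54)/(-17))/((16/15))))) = 1189728/256715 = 4.63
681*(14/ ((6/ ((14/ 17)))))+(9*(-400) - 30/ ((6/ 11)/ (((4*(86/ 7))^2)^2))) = -13093280846314/ 40817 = -320780087.86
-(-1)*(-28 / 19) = -28 / 19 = -1.47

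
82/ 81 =1.01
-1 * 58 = -58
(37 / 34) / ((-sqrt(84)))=-37*sqrt(21) / 1428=-0.12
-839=-839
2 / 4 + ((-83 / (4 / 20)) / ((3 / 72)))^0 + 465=933 / 2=466.50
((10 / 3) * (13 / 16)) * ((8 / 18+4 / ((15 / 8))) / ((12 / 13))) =4901 / 648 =7.56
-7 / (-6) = 1.17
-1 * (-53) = 53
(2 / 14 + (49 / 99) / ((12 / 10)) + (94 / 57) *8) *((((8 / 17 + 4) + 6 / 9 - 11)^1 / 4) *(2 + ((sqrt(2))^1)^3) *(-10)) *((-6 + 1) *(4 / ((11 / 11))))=-16237837850 *sqrt(2) / 2014551 - 16237837850 / 2014551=-19459.23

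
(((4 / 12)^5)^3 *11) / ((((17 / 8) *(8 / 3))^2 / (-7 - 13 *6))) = -0.00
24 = 24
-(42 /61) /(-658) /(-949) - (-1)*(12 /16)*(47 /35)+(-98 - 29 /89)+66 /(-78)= -3327882440593 /33900956180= -98.16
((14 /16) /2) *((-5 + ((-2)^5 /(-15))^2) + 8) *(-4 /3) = -4.40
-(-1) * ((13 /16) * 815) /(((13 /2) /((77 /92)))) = 62755 /736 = 85.26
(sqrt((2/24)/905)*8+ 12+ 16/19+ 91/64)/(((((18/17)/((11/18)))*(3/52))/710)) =1380808*sqrt(2715)/131949+ 14968821725/147744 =101861.21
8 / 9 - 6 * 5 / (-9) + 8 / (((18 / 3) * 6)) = 40 / 9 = 4.44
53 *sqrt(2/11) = 53 *sqrt(22)/11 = 22.60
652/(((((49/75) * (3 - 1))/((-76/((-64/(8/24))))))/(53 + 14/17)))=70843875/6664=10630.83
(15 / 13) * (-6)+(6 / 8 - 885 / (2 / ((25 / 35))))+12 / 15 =-585029 / 1820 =-321.44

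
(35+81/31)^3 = 1585242296/29791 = 53212.12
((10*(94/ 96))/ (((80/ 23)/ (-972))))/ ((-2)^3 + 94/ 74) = 406.60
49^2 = 2401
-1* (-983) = 983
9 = 9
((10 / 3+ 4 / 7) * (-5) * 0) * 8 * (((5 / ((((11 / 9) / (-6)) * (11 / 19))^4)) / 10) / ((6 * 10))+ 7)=0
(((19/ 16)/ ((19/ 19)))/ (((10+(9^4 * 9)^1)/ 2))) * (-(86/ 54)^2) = -35131/ 344432088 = -0.00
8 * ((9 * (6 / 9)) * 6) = 288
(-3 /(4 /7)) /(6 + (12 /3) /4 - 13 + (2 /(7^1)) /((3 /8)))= 441 /440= 1.00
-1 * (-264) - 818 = -554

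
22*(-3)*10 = -660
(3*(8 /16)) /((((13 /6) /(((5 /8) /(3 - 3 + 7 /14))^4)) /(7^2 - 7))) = 118125 /1664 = 70.99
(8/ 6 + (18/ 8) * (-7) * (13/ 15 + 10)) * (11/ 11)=-10189/ 60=-169.82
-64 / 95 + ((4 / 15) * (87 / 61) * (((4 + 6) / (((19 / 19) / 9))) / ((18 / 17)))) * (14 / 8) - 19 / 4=1185659 / 23180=51.15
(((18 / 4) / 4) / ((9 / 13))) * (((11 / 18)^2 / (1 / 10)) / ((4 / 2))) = 7865 / 2592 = 3.03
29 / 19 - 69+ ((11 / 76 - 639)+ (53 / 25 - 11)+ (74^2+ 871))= 10700403 / 1900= 5631.79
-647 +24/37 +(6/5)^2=-596543/925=-644.91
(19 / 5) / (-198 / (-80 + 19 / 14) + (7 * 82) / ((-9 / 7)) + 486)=62757 / 694840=0.09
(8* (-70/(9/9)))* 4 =-2240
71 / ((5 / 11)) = 781 / 5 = 156.20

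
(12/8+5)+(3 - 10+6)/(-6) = 20/3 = 6.67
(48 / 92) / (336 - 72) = 1 / 506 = 0.00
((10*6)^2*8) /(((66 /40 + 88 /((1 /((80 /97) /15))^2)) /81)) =3950876736000 /3245033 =1217515.12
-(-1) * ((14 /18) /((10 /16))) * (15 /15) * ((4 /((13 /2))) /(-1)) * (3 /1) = -448 /195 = -2.30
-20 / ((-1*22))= 10 / 11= 0.91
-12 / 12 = -1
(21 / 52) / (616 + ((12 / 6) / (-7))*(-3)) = 0.00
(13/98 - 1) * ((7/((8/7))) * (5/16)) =-425/256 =-1.66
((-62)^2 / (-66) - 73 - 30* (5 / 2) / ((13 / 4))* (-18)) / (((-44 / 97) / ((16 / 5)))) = -47296036 / 23595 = -2004.49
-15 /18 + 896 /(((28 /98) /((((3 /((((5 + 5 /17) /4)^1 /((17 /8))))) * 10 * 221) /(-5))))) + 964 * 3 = -66735483 /10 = -6673548.30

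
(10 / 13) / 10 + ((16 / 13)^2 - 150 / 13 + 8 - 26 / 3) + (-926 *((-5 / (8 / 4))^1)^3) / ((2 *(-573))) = -18003043 / 774696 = -23.24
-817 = -817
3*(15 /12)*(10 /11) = 75 /22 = 3.41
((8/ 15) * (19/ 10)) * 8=608/ 75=8.11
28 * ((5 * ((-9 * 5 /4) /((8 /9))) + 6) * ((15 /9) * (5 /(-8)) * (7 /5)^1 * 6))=449085 /32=14033.91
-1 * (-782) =782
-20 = -20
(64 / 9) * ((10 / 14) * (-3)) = -320 / 21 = -15.24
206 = 206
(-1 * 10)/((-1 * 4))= 5/2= 2.50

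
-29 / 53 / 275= -29 / 14575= -0.00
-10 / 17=-0.59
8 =8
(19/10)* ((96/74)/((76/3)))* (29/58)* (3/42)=9/2590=0.00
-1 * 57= -57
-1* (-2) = 2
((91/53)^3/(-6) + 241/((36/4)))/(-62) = -2241871/5359572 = -0.42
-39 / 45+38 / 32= 77 / 240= 0.32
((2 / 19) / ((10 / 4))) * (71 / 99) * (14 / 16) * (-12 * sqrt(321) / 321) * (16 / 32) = -0.01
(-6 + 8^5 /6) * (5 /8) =3409.58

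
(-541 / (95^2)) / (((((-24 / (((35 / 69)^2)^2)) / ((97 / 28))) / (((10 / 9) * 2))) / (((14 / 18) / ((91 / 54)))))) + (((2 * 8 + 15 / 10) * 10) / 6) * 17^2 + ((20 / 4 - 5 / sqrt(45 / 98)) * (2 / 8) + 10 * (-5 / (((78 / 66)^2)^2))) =35357060114799638185 / 4206776887440738 - 7 * sqrt(10) / 12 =8402.94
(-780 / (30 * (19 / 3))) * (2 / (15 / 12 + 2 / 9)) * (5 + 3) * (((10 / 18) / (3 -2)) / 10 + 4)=-180.94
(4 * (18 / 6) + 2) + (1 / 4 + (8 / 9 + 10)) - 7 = 18.14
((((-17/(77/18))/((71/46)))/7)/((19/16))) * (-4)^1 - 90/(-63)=1939594/727111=2.67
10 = 10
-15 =-15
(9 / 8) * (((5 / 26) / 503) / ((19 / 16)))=45 / 124241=0.00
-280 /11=-25.45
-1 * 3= -3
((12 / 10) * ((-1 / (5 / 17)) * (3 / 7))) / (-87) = 102 / 5075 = 0.02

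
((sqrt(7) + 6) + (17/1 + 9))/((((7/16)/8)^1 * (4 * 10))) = 15.84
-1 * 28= -28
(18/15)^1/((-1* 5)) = -6/25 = -0.24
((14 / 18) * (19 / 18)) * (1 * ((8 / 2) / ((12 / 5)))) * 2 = 665 / 243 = 2.74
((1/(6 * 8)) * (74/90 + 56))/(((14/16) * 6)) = 2557/11340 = 0.23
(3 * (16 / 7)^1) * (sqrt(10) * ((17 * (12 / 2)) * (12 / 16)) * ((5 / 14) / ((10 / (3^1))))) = 2754 * sqrt(10) / 49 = 177.73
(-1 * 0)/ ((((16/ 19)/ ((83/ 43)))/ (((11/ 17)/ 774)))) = 0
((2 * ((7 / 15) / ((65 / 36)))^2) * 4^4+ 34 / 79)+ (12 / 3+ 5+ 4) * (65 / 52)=1698353727 / 33377500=50.88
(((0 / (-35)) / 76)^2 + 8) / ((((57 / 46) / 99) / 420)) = 268446.32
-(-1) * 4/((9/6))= 8/3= 2.67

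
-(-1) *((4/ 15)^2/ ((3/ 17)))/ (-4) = -0.10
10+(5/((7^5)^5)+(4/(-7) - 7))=3256880933469629044822/1341068619663964900807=2.43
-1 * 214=-214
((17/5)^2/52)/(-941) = -289/1223300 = -0.00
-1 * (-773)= 773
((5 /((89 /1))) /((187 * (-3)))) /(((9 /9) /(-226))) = 1130 /49929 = 0.02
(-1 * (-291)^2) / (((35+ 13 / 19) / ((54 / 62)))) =-14480451 / 7006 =-2066.86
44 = 44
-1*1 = -1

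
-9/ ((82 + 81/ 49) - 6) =-441/ 3805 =-0.12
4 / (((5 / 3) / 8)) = 96 / 5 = 19.20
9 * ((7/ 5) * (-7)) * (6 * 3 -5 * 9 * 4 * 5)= 388962/ 5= 77792.40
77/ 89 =0.87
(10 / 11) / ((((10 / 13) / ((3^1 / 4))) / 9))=351 / 44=7.98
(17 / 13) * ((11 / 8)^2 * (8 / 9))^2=248897 / 67392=3.69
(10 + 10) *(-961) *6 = -115320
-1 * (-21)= 21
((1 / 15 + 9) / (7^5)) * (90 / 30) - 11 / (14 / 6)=-396029 / 84035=-4.71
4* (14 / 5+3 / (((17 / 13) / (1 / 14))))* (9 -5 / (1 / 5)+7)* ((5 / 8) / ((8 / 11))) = -349173 / 3808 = -91.69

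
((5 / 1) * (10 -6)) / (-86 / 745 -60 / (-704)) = -2622400 / 3961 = -662.06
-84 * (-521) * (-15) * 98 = -64333080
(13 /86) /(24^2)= 13 /49536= 0.00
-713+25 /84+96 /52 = -776255 /1092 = -710.86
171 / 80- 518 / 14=-34.86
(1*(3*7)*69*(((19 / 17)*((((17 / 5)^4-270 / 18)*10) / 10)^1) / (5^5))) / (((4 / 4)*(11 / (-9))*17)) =-18371821734 / 6208984375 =-2.96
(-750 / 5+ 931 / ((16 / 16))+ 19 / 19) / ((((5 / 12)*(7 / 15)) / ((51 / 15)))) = 478584 / 35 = 13673.83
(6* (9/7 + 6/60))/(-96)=-0.09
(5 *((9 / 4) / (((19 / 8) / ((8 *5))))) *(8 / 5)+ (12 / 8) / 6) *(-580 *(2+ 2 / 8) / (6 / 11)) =-110337315 / 152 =-725903.39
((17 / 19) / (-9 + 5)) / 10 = -17 / 760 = -0.02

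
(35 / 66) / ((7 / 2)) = 5 / 33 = 0.15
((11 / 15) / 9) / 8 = 0.01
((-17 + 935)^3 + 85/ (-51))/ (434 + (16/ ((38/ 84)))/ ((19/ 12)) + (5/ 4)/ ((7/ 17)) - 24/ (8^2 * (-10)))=469185439884560/ 278623683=1683939.55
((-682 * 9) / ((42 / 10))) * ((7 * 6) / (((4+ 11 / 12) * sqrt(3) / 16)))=-3928320 * sqrt(3) / 59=-115322.88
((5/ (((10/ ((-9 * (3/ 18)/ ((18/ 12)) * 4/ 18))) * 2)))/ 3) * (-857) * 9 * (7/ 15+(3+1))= 57419/ 90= 637.99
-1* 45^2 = -2025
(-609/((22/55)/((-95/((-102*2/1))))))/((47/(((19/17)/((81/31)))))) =-56794325/8801784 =-6.45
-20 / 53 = -0.38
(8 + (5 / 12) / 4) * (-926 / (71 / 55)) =-9905885 / 1704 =-5813.31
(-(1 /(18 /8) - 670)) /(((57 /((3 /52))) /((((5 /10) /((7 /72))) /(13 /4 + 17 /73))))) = 1759592 /1758393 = 1.00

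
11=11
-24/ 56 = -0.43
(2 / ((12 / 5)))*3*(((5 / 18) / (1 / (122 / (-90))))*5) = -1525 / 324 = -4.71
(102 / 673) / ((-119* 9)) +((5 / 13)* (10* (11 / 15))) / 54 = 258403 / 4960683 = 0.05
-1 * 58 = -58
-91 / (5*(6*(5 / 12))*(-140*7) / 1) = 13 / 1750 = 0.01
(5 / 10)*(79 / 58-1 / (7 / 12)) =-143 / 812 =-0.18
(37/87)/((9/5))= 185/783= 0.24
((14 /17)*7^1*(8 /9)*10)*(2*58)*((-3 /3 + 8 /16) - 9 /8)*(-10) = 14778400 /153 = 96590.85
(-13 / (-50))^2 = 169 / 2500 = 0.07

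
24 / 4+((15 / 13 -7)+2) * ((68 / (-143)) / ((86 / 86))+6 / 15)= 11694 / 1859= 6.29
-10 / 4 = -5 / 2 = -2.50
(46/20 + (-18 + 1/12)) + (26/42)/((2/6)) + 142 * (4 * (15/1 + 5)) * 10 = 47706221/420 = 113586.24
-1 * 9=-9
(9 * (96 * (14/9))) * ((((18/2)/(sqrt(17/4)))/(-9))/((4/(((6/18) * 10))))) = -2240 * sqrt(17)/17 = -543.28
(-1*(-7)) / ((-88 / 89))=-623 / 88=-7.08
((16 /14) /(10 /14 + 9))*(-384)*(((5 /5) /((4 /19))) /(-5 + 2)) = 1216 /17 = 71.53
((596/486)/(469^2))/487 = 298/26030404701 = 0.00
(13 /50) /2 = 13 /100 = 0.13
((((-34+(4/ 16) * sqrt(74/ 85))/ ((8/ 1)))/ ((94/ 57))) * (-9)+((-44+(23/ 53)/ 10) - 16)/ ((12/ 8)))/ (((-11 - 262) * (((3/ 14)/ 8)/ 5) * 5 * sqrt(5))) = sqrt(5) * (81567 * sqrt(6290)+682034152)/ 1486379700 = 1.04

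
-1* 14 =-14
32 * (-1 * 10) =-320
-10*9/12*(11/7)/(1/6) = -495/7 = -70.71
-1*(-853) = 853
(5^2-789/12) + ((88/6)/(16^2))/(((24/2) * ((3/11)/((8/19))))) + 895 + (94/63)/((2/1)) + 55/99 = 98313991/114912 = 855.56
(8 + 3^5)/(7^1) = 251/7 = 35.86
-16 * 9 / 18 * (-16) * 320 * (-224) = -9175040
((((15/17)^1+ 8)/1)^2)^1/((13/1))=22801/3757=6.07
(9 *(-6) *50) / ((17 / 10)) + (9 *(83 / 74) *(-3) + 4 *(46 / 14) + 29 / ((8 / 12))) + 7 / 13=-89369412 / 57239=-1561.34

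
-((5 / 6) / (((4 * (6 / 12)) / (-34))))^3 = 614125 / 216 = 2843.17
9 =9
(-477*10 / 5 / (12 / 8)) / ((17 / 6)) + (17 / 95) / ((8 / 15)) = -579165 / 2584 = -224.14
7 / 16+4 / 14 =81 / 112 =0.72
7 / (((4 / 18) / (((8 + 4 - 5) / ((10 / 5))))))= 441 / 4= 110.25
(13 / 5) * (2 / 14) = 13 / 35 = 0.37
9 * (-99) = -891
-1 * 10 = -10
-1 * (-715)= 715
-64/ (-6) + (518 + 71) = 1799/ 3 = 599.67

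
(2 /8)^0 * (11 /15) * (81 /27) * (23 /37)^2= 5819 /6845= 0.85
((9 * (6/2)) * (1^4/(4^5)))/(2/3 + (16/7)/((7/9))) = 3969/542720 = 0.01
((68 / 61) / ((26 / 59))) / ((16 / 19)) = 19057 / 6344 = 3.00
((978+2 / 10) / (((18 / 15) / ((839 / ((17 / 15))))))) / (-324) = -20517745 / 11016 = -1862.54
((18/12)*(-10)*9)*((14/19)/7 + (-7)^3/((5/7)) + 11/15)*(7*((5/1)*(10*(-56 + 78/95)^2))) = 473012373525552/6859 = 68962293851.22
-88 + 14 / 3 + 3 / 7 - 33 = -2434 / 21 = -115.90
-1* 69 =-69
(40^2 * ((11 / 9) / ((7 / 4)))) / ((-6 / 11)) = -387200 / 189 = -2048.68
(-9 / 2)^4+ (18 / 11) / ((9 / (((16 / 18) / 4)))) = 649603 / 1584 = 410.10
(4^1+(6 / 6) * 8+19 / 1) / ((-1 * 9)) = -31 / 9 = -3.44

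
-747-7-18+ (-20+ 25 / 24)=-790.96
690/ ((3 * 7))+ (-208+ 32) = -1002/ 7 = -143.14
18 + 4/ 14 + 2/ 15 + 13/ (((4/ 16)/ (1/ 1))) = 7394/ 105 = 70.42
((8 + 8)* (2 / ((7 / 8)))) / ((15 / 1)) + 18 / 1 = 20.44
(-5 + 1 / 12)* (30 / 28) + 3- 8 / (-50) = -2.11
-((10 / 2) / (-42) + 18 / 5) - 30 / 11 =-14341 / 2310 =-6.21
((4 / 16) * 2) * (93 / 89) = 93 / 178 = 0.52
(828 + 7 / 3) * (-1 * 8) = -19928 / 3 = -6642.67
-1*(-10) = 10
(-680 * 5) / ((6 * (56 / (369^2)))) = -19289475 / 14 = -1377819.64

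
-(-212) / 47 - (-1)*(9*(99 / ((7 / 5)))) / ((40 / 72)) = 378377 / 329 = 1150.08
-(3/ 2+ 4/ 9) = -35/ 18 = -1.94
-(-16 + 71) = -55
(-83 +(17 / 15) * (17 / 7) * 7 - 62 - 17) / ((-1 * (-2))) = -2141 / 30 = -71.37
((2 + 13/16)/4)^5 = 184528125/1073741824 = 0.17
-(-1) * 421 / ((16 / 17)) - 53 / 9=63565 / 144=441.42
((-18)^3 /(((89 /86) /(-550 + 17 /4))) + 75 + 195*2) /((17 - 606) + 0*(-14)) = -5222.40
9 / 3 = 3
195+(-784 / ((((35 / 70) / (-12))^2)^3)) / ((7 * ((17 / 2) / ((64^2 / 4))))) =-43834436219661 / 17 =-2578496248215.35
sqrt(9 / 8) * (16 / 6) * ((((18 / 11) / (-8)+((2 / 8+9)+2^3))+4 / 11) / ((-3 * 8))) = -383 * sqrt(2) / 264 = -2.05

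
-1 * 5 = -5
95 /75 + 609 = 9154 /15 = 610.27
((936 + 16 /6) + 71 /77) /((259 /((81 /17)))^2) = 474677415 /1492753493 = 0.32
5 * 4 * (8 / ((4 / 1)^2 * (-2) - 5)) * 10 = -1600 / 37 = -43.24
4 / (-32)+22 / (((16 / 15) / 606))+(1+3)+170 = 12672.62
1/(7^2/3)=3/49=0.06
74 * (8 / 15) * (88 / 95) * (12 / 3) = 208384 / 1425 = 146.23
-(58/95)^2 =-3364/9025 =-0.37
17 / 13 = 1.31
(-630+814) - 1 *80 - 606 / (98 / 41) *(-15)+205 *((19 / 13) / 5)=2526904 / 637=3966.88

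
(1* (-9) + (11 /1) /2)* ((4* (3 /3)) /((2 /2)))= -14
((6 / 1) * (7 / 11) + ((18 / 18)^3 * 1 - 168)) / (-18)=1795 / 198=9.07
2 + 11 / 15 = 41 / 15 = 2.73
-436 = -436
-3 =-3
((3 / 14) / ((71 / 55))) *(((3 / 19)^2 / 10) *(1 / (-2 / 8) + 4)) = 0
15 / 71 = 0.21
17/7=2.43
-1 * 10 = -10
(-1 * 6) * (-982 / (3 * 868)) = 491 / 217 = 2.26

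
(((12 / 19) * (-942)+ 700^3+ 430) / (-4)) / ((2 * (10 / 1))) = -3258498433 / 760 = -4287497.94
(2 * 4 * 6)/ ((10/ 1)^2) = 12/ 25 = 0.48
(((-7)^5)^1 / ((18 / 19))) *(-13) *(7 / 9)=29059303 / 162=179378.41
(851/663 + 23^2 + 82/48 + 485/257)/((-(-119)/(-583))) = -424275617755/162212232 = -2615.56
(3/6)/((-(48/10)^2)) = -25/1152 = -0.02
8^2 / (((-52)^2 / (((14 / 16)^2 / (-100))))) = -49 / 270400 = -0.00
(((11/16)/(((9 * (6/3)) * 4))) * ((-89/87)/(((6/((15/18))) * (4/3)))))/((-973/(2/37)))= 4895/86595941376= 0.00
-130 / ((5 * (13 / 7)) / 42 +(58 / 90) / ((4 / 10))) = -28665 / 404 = -70.95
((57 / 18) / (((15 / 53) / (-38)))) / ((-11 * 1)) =19133 / 495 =38.65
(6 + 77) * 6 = 498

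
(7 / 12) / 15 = 7 / 180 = 0.04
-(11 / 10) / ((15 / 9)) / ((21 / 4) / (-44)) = 968 / 175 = 5.53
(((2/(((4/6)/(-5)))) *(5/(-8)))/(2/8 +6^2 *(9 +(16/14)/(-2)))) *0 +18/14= 9/7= 1.29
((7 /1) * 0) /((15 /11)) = 0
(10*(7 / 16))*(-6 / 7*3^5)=-911.25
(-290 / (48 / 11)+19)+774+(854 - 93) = 35701 / 24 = 1487.54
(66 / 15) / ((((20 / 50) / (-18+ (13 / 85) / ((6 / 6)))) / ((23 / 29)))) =-155.70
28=28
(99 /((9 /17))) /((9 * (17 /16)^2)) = 2816 /153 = 18.41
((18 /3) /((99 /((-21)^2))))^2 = 86436 /121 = 714.35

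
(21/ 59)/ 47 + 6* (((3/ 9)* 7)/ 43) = 39725/ 119239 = 0.33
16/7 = 2.29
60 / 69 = 20 / 23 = 0.87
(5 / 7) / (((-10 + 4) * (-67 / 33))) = 55 / 938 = 0.06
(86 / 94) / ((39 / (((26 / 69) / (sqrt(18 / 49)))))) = 301 * sqrt(2) / 29187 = 0.01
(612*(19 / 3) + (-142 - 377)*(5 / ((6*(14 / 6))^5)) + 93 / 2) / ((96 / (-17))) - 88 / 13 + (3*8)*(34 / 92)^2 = -82624099125315 / 118355700736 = -698.10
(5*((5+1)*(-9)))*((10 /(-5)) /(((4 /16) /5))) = 10800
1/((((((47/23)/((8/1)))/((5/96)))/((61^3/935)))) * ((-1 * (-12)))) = 5220563/1265616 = 4.12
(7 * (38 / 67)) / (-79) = -266 / 5293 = -0.05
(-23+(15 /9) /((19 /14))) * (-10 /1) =12410 /57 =217.72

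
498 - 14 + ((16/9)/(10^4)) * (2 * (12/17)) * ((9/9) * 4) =15427532/31875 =484.00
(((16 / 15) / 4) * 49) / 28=7 / 15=0.47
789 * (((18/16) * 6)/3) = 7101/4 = 1775.25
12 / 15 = 4 / 5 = 0.80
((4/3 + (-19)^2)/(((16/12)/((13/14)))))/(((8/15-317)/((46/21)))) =-1625065/930412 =-1.75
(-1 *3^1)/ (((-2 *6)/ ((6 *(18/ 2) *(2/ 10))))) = 27/ 10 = 2.70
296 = 296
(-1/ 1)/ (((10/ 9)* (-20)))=9/ 200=0.04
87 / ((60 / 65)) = 377 / 4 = 94.25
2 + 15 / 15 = 3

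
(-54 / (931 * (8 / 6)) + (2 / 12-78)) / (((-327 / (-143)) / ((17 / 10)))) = -52876681 / 913311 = -57.90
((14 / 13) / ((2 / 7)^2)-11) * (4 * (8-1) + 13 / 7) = 11913 / 182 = 65.46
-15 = -15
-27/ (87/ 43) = -387/ 29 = -13.34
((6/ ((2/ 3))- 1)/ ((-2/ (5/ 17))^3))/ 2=-0.01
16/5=3.20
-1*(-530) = 530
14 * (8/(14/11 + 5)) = 17.86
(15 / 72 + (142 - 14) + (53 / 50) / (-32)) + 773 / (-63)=11683261 / 100800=115.91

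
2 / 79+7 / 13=579 / 1027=0.56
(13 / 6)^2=169 / 36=4.69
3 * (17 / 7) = 51 / 7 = 7.29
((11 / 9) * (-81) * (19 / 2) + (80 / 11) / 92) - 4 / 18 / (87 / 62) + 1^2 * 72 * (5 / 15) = -363146891 / 396198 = -916.58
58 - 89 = -31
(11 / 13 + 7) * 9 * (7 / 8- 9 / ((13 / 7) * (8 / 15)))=-195993 / 338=-579.86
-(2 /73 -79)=5765 /73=78.97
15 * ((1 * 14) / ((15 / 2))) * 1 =28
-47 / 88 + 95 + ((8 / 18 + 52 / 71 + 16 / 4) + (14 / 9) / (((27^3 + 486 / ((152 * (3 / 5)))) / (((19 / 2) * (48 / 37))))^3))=99.64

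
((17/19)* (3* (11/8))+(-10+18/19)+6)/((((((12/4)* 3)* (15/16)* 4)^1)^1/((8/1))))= 388/2565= 0.15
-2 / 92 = -1 / 46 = -0.02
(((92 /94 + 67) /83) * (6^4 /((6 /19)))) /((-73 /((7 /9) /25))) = -2039688 /1423865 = -1.43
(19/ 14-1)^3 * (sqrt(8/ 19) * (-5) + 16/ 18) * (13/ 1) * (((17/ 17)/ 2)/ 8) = 1625/ 49392-8125 * sqrt(38)/ 417088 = -0.09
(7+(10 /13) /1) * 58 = 5858 /13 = 450.62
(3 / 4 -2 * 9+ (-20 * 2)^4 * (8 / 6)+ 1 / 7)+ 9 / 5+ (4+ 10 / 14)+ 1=1433595971 / 420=3413323.74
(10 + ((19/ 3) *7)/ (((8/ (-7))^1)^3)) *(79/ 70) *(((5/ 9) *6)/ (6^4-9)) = -2390461/ 41513472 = -0.06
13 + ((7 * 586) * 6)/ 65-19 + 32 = 26302/ 65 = 404.65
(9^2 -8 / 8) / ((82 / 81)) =3240 / 41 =79.02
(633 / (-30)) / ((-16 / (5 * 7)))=1477 / 32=46.16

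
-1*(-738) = 738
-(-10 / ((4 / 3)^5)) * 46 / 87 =9315 / 7424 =1.25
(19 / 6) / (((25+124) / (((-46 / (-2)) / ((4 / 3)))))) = 437 / 1192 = 0.37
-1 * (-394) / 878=197 / 439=0.45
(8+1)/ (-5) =-1.80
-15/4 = -3.75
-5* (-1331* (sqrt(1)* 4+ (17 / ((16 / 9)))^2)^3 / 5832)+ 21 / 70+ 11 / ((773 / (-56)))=375169673660879161879 / 378169857146880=992066.57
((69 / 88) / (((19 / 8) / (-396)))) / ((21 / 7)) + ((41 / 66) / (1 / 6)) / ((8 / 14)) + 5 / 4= -14967 / 418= -35.81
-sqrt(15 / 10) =-sqrt(6) / 2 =-1.22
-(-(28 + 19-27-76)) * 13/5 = -728/5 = -145.60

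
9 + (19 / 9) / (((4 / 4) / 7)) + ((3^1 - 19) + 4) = 106 / 9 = 11.78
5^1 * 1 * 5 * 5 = 125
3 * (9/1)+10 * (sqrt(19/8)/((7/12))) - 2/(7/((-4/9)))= 30 * sqrt(38)/7+1709/63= 53.55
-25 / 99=-0.25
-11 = -11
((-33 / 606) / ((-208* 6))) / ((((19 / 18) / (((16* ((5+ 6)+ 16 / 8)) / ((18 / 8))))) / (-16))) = -352 / 5757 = -0.06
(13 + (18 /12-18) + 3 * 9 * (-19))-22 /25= -25869 /50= -517.38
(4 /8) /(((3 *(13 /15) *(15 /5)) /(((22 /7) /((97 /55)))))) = 3025 /26481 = 0.11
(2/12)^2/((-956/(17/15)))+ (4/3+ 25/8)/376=1147589/97053120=0.01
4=4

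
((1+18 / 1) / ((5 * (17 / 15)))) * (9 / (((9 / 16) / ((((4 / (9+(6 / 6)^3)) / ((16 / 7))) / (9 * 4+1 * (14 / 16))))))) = 6384 / 25075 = 0.25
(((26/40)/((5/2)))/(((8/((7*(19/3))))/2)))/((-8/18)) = -5187/800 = -6.48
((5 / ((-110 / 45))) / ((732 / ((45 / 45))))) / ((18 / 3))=-5 / 10736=-0.00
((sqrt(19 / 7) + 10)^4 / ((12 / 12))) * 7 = (sqrt(133) + 70)^4 / 343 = 128833.93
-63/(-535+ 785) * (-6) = 189/125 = 1.51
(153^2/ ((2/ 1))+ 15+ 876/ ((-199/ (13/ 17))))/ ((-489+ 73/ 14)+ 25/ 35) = -554899527/ 22879229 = -24.25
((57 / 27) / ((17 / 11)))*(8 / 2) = 836 / 153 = 5.46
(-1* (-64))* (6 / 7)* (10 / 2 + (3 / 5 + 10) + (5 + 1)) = 41472 / 35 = 1184.91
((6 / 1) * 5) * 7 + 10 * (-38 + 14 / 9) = -1390 / 9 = -154.44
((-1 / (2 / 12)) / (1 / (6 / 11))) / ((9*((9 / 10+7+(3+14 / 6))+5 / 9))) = -360 / 13651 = -0.03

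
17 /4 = 4.25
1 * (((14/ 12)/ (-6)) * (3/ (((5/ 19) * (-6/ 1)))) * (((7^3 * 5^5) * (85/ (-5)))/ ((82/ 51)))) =-8239931875/ 1968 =-4186957.25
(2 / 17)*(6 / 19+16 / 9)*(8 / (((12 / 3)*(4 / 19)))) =358 / 153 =2.34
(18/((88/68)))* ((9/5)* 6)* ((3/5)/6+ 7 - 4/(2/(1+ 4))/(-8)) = 1254.32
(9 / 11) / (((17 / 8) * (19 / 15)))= 1080 / 3553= 0.30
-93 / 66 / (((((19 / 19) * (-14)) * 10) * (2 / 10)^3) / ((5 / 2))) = 3875 / 1232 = 3.15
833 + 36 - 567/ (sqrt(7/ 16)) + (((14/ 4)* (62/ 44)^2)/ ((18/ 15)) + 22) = 5208563/ 5808 - 324* sqrt(7) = 39.57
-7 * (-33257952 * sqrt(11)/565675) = 232805664 * sqrt(11)/565675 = 1364.97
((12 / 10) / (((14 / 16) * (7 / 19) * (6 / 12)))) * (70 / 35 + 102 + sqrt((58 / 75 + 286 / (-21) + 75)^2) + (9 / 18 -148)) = 5954448 / 42875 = 138.88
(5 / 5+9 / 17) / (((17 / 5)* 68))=65 / 9826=0.01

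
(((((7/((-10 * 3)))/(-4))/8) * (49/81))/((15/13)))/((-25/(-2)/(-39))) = -57967/4860000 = -0.01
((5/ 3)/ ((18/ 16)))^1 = 40/ 27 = 1.48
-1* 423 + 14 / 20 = -4223 / 10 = -422.30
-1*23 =-23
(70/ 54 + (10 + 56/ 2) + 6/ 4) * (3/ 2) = 2203/ 36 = 61.19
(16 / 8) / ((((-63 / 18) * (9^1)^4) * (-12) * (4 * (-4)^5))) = -1 / 564350976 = -0.00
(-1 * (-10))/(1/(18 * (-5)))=-900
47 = 47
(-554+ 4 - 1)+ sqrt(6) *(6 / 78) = -551+ sqrt(6) / 13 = -550.81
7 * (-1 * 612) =-4284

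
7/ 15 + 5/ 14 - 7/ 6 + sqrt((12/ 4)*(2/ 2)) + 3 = sqrt(3) + 93/ 35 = 4.39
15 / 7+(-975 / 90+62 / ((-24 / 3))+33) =1391 / 84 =16.56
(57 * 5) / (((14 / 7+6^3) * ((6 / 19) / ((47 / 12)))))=84835 / 5232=16.21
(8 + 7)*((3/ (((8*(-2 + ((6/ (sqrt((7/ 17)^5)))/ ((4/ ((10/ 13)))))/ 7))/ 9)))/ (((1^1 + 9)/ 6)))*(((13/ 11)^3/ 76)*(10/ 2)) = -371517537585285/ 95995928451632- 51598004851575*sqrt(119)/ 191991856903264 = -6.80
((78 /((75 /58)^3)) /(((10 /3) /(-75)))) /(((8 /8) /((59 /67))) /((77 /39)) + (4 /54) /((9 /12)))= -933372688248 /774990625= -1204.37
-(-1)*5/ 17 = 5/ 17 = 0.29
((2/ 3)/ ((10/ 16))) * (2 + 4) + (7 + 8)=107/ 5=21.40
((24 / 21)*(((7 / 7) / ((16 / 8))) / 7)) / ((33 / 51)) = 68 / 539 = 0.13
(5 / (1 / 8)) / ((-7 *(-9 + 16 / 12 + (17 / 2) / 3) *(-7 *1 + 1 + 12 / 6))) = -60 / 203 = -0.30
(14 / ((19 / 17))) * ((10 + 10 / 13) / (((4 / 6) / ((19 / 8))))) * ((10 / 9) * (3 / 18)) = 20825 / 234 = 89.00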